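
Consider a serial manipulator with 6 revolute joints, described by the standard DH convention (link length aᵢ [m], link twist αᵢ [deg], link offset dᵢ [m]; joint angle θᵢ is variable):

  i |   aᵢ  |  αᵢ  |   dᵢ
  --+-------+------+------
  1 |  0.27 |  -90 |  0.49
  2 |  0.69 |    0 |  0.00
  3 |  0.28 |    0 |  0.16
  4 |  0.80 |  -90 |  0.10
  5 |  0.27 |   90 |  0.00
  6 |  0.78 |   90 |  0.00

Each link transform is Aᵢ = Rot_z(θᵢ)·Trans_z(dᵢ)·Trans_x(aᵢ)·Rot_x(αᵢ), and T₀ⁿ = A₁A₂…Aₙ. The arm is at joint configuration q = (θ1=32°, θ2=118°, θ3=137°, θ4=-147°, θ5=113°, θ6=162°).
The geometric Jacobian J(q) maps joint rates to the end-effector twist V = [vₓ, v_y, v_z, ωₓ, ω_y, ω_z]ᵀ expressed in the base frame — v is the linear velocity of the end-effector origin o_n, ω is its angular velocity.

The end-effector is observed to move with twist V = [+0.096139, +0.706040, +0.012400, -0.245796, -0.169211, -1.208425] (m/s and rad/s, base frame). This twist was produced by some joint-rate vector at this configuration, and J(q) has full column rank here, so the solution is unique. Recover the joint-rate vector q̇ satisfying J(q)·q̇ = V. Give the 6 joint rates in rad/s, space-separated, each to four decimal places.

-0.6210 0.4040 -0.2830 0.1420 0.1020 0.7070

o_n = [-0.9275, 0.2392, -0.7105]
J₁: ẑ×o_n = [-0.2392, -0.9275, 0.0000], ω = ẑ
J2: z=[-0.5299, 0.8480, 0.0000] o=[0.2290, 0.1431, 0.4900] → [-1.0181, -0.6362, 0.9298, -0.5299, 0.8480, 0.0000]
J3: z=[-0.5299, 0.8480, 0.0000] o=[-0.0457, -0.0286, -0.1192] → [-0.5014, -0.3133, 0.6059, -0.5299, 0.8480, 0.0000]
J4: z=[-0.5299, 0.8480, 0.0000] o=[-0.1920, 0.0687, 0.1512] → [-0.7308, -0.4566, 0.5334, -0.5299, 0.8480, 0.0000]
J5: z=[-0.8065, -0.5040, 0.3090] o=[-0.4546, 0.0225, -0.6096] → [-0.0161, -0.2275, -0.4131, -0.8065, -0.5040, 0.3090]
J6: z=[-0.0342, -0.4821, -0.8755] o=[-0.2953, -0.1710, -0.5093] → [0.4561, 0.5466, -0.3188, -0.0342, -0.4821, -0.8755]
q̇ = J⁺·V = [-0.6210, 0.4040, -0.2830, 0.1420, 0.1020, 0.7070]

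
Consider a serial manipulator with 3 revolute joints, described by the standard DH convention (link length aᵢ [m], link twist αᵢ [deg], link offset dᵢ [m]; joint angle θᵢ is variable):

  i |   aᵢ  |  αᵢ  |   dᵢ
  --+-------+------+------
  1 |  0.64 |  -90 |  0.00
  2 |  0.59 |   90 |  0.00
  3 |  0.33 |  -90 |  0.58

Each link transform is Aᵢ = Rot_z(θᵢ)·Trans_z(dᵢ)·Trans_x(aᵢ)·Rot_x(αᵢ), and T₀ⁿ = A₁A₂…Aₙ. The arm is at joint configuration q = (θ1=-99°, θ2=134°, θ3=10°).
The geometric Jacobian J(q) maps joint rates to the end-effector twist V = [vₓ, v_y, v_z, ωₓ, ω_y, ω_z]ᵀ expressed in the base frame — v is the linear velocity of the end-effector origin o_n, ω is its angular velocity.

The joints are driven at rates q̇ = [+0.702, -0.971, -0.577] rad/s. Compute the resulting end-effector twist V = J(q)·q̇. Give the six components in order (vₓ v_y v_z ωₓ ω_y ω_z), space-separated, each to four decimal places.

o_n = [-0.0094, -0.4254, -1.0611]
J₁: ẑ×o_n = [0.4254, -0.0094, 0.0000], ω = ẑ
J2: z=[0.9877, -0.1564, 0.0000] o=[-0.1001, -0.6321, 0.0000] → [0.1660, 1.0480, 0.2184, 0.9877, -0.1564, 0.0000]
J3: z=[-0.1125, -0.7105, -0.6947] o=[-0.0360, -0.2273, -0.4244] → [0.3148, -0.0902, 0.0412, -0.1125, -0.7105, -0.6947]
V = J·q̇ = [-0.0442, -0.9722, -0.2358, -0.8941, 0.5618, 1.1028]

-0.0442 -0.9722 -0.2358 -0.8941 0.5618 1.1028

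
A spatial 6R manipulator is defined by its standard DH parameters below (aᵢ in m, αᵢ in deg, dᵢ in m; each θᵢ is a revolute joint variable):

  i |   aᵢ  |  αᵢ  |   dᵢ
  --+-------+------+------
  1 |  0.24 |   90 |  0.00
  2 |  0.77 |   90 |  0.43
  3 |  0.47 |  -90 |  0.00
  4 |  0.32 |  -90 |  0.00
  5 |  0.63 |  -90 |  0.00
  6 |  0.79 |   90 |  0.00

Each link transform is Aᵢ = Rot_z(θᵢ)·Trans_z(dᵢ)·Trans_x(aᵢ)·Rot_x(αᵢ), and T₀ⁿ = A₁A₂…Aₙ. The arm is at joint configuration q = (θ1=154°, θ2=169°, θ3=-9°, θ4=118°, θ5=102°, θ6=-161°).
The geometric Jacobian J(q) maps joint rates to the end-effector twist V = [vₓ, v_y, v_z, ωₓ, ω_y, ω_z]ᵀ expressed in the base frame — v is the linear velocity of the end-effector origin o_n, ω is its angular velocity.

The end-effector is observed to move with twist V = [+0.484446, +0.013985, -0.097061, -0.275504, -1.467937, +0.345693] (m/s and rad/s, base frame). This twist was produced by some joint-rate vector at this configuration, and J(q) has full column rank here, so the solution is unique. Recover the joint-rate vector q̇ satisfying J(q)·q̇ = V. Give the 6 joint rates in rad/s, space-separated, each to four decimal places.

0.1310 -0.3030 0.9240 -0.9680 -0.9020 -0.4230

o_n = [0.8141, 0.1929, -0.0142]
J₁: ẑ×o_n = [-0.1929, 0.8141, 0.0000], ω = ẑ
J2: z=[0.4384, 0.8988, 0.0000] o=[-0.2157, 0.1052, 0.0000] → [-0.0128, 0.0062, -0.8872, 0.4384, 0.8988, 0.0000]
J3: z=[-0.1715, 0.0836, 0.9816] o=[0.6521, 0.1603, 0.1469] → [-0.0454, 0.1314, -0.0191, -0.1715, 0.0836, 0.9816]
J4: z=[0.5710, 0.8204, 0.0298] o=[1.0295, -0.1055, 0.2355] → [-0.2138, 0.1362, 0.3471, 0.5710, 0.8204, 0.0298]
J5: z=[-0.7894, 0.5387, 0.2944] o=[0.9573, -0.0442, -0.0702] → [-0.0397, 0.0020, -0.1100, -0.7894, 0.5387, 0.2944]
J6: z=[0.3393, -0.0169, 0.9405] o=[0.6350, -0.5748, 0.0366] → [-0.7212, 0.1857, 0.2635, 0.3393, -0.0169, 0.9405]
q̇ = J⁺·V = [0.1310, -0.3030, 0.9240, -0.9680, -0.9020, -0.4230]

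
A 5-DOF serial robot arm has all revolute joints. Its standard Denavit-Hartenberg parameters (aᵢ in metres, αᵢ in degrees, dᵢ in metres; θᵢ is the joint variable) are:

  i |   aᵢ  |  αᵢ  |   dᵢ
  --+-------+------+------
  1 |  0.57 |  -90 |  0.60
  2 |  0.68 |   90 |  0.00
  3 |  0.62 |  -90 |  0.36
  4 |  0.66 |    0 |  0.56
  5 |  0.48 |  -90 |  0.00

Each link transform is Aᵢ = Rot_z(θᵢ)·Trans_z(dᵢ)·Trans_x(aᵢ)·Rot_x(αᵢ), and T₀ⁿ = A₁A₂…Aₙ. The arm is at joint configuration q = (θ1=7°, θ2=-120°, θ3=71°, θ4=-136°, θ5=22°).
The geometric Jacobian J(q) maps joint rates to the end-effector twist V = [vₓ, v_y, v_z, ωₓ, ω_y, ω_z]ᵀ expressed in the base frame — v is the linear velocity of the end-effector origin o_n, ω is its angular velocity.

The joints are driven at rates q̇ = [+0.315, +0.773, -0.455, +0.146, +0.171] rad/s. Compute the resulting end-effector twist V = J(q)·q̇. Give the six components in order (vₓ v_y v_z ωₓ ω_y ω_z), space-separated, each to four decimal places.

o_n = [-0.5978, 0.0627, 0.0878]
J₁: ẑ×o_n = [-0.0627, -0.5978, 0.0000], ω = ẑ
J2: z=[-0.1219, 0.9925, 0.0000] o=[0.5658, 0.0695, 0.6000] → [-0.5084, -0.0624, 1.1557, -0.1219, 0.9925, 0.0000]
J3: z=[-0.8596, -0.1055, -0.5000] o=[0.2283, 0.0280, 1.1889] → [0.1335, -0.5335, -0.1170, -0.8596, -0.1055, -0.5000]
J4: z=[0.4296, 0.3808, -0.8188] o=[-0.2528, 0.5596, 1.1837] → [-0.8242, 0.7533, -0.0821, 0.4296, 0.3808, -0.8188]
J5: z=[0.4296, 0.3808, -0.8188] o=[-0.2749, 0.2883, 0.3621] → [-0.2892, 0.3822, 0.0260, 0.4296, 0.3808, -0.8188]
V = J·q̇ = [-0.6433, 0.1815, 0.9390, 0.4331, 0.9360, 0.2829]

-0.6433 0.1815 0.9390 0.4331 0.9360 0.2829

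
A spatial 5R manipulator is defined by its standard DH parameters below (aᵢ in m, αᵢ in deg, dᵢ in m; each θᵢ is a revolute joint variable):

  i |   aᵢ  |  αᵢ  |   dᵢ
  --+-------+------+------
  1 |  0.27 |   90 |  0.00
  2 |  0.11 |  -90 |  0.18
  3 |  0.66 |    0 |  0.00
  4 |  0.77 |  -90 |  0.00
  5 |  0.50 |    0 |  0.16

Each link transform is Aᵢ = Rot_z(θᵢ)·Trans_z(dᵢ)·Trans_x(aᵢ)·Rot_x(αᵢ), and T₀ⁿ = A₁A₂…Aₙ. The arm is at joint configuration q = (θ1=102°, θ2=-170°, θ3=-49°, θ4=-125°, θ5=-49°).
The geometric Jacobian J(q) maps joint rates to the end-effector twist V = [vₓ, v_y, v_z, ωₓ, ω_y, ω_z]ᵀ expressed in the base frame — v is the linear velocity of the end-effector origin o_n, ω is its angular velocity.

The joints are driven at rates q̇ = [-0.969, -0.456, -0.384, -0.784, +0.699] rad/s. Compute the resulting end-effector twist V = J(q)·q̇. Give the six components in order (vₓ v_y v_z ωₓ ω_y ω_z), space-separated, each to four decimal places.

o_n = [0.7525, 1.0389, -0.2792]
J₁: ẑ×o_n = [-1.0389, 0.7525, 0.0000], ω = ẑ
J2: z=[0.9781, 0.2079, 0.0000] o=[-0.0561, 0.2641, 0.0000] → [-0.0580, 0.2731, 0.5897, 0.9781, 0.2079, 0.0000]
J3: z=[-0.0361, 0.1699, -0.9848] o=[0.1425, 0.1956, -0.0191] → [0.7863, -0.6101, -0.1341, -0.0361, 0.1699, -0.9848]
J4: z=[-0.0361, 0.1699, -0.9848] o=[0.7183, -0.1180, -0.0943] → [1.1079, -0.0403, -0.0476, -0.0361, 0.1699, -0.9848]
J5: z=[0.9942, 0.1061, -0.0182] o=[0.6403, 0.6364, 0.0387] → [-0.0264, 0.3140, 0.3882, 0.9942, 0.1061, -0.0182]
V = J·q̇ = [-0.1558, -0.3683, 0.0912, 0.2911, -0.2190, 0.1686]

-0.1558 -0.3683 0.0912 0.2911 -0.2190 0.1686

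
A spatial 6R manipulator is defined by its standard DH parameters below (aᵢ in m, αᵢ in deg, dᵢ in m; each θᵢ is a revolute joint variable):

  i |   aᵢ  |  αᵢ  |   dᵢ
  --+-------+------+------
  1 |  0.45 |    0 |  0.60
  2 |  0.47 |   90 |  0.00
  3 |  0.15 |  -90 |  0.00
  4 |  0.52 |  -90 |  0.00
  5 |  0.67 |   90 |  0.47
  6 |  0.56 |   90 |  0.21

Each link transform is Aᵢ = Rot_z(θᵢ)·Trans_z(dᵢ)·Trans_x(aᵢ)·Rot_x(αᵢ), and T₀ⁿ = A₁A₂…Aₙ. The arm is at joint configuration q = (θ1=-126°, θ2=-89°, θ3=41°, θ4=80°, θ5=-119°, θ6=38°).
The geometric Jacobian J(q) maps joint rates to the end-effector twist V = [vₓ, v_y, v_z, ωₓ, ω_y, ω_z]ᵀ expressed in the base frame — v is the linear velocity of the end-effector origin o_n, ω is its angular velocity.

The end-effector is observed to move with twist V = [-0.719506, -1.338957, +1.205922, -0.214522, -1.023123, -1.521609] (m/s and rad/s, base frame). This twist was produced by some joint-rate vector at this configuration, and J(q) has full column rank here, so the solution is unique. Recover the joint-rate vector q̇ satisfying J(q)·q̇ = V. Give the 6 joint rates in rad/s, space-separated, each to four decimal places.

-0.1160 -0.7390 -0.4270 -0.4530 0.8290 -0.4530

o_n = [0.2764, -0.6721, 0.8056]
J₁: ẑ×o_n = [0.6721, 0.2764, -0.0000], ω = ẑ
J2: z=[0.0000, 0.0000, 1.0000] o=[-0.2645, -0.3641, 0.6000] → [0.3081, 0.5409, -0.0000, 0.0000, 0.0000, 1.0000]
J3: z=[0.5736, 0.8192, 0.0000] o=[-0.6495, -0.0945, 0.6000] → [0.1684, -0.1179, -1.0898, 0.5736, 0.8192, 0.0000]
J4: z=[0.5374, -0.3763, 0.7547] o=[-0.7422, -0.0295, 0.6984] → [0.4446, 0.7111, 0.0380, 0.5374, -0.3763, 0.7547]
J5: z=[0.5092, -0.5686, -0.6461] o=[-1.0918, -0.4099, 0.7576] → [-0.1967, -0.9084, 0.6444, 0.5092, -0.5686, -0.6461]
J6: z=[0.3274, 0.8223, -0.4655] o=[-0.3192, -0.6601, 0.8592] → [-0.0497, -0.2597, -0.4936, 0.3274, 0.8223, -0.4655]
q̇ = J⁺·V = [-0.1160, -0.7390, -0.4270, -0.4530, 0.8290, -0.4530]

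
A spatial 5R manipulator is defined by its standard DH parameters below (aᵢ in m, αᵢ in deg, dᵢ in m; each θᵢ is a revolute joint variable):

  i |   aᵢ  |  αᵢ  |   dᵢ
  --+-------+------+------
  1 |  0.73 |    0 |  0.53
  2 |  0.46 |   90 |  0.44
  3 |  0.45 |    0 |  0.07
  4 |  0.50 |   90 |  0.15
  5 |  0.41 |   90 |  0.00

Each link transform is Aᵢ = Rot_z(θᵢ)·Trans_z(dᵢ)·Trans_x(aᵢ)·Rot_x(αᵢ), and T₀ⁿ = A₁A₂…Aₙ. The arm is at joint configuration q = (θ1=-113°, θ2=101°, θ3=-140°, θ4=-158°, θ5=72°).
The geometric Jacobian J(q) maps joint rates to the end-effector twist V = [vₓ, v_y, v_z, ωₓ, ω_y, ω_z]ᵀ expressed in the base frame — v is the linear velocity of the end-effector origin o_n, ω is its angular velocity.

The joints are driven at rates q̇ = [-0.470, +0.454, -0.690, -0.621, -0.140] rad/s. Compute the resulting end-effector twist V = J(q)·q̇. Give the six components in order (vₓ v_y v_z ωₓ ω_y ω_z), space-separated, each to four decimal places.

o_n = [-0.0115, -1.3537, 1.2341]
J₁: ẑ×o_n = [1.3537, -0.0115, 0.0000], ω = ẑ
J2: z=[0.0000, 0.0000, 1.0000] o=[-0.2852, -0.6720, 0.5300] → [0.6817, 0.2737, -0.0000, 0.0000, 0.0000, 1.0000]
J3: z=[-0.2079, -0.9781, 0.0000] o=[0.1647, -0.7676, 0.9700] → [-0.2583, 0.0549, -0.0505, -0.2079, -0.9781, 0.0000]
J4: z=[-0.2079, -0.9781, 0.0000] o=[-0.1870, -0.7644, 0.6807] → [-0.5412, 0.1150, 0.2942, -0.2079, -0.9781, 0.0000]
J5: z=[0.8637, -0.1836, -0.4695] o=[0.0114, -0.9599, 1.1222] → [-0.2054, -0.0859, -0.3443, 0.8637, -0.1836, -0.4695]
V = J·q̇ = [0.2164, 0.0324, -0.0997, 0.1517, 1.3081, 0.0497]

0.2164 0.0324 -0.0997 0.1517 1.3081 0.0497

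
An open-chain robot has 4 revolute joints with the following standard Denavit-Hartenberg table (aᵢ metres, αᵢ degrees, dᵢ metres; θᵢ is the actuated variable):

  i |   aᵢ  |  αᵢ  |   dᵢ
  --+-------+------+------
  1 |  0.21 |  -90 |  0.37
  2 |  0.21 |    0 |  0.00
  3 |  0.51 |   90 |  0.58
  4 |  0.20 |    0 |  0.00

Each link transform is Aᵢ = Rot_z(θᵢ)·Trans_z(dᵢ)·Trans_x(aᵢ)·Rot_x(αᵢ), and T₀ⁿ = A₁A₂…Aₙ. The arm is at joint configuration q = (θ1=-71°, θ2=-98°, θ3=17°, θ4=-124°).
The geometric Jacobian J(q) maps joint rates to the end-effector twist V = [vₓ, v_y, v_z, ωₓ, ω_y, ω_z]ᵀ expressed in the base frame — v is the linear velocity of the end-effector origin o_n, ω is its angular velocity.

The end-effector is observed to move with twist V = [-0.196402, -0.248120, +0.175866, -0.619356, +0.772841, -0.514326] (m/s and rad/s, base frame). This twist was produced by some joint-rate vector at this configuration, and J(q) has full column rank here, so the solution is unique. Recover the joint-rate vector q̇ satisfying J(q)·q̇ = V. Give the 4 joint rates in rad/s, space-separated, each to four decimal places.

o_n = [0.4708, -0.0950, 0.9712]
J₁: ẑ×o_n = [0.0950, 0.4708, -0.0000], ω = ẑ
J2: z=[0.9455, 0.3256, 0.0000] o=[0.0684, -0.1986, 0.3700] → [0.1957, -0.5685, -0.0331, 0.9455, 0.3256, 0.0000]
J3: z=[0.9455, 0.3256, 0.0000] o=[0.0589, -0.1709, 0.5780] → [0.1280, -0.3718, -0.0623, 0.9455, 0.3256, 0.0000]
J4: z=[-0.3216, 0.9339, 0.1564] o=[0.6332, -0.0575, 1.0817] → [-0.0973, -0.0609, 0.1638, -0.3216, 0.9339, 0.1564]
q̇ = J⁺·V = [-0.6620, 0.0160, -0.3500, 0.9440]

-0.6620 0.0160 -0.3500 0.9440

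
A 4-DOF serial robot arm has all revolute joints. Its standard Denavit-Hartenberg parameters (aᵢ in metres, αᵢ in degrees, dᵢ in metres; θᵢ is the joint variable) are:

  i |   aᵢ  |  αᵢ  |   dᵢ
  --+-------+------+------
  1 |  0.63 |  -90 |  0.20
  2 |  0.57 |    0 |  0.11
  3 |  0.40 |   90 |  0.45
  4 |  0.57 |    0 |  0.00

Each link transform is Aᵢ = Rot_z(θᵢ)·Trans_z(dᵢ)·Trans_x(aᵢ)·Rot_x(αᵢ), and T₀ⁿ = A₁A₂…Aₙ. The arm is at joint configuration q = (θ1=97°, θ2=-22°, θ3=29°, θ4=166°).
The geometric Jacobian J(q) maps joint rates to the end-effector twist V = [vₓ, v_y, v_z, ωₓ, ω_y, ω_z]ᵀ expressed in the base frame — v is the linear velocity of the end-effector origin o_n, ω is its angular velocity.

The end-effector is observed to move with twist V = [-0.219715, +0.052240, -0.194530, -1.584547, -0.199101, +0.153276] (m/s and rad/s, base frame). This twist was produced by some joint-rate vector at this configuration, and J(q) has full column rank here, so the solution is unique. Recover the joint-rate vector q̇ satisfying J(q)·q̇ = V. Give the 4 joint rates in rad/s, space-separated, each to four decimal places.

o_n = [-0.8154, 0.9140, 0.4322]
J₁: ẑ×o_n = [-0.9140, -0.8154, 0.0000], ω = ẑ
J2: z=[-0.9925, -0.1219, 0.0000] o=[-0.0768, 0.6253, 0.2000] → [-0.0283, 0.2304, -0.3766, -0.9925, -0.1219, 0.0000]
J3: z=[-0.9925, -0.1219, 0.0000] o=[-0.2504, 1.1365, 0.4135] → [-0.0023, 0.0185, 0.1519, -0.9925, -0.1219, 0.0000]
J4: z=[-0.0149, 0.1210, 0.9925] o=[-0.7454, 1.4757, 0.3648] → [0.5656, -0.0684, 0.0168, -0.0149, 0.1210, 0.9925]
q̇ = J⁺·V = [0.1900, 0.8260, 0.7710, -0.0370]

0.1900 0.8260 0.7710 -0.0370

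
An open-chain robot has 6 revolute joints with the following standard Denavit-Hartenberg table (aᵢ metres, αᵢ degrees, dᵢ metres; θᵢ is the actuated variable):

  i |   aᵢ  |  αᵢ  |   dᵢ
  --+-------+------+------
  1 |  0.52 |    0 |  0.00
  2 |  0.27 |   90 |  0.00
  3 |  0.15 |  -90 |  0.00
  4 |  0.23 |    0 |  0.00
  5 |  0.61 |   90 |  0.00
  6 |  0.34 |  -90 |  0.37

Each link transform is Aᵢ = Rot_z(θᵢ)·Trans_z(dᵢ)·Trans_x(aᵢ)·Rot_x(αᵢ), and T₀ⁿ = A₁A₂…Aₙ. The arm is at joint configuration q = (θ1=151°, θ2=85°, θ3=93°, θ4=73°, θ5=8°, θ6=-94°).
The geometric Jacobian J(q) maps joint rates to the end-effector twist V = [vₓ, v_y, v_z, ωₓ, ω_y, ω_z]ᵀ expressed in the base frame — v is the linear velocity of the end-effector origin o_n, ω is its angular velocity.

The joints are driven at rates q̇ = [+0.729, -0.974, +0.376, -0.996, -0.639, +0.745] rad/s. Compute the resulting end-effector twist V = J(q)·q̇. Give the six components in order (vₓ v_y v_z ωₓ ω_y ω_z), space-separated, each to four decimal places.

-0.7021 0.1614 1.2242 -1.2998 -1.0463 0.5754

o_n = [-0.1610, -0.6377, 0.6912]
J₁: ẑ×o_n = [0.6377, -0.1610, 0.0000], ω = ẑ
J2: z=[0.0000, 0.0000, 1.0000] o=[-0.4548, 0.2521, 0.0000] → [0.8898, 0.2938, -0.0000, 0.0000, 0.0000, 1.0000]
J3: z=[-0.8290, 0.5592, 0.0000] o=[-0.6058, 0.0283, 0.0000] → [0.3865, 0.5731, 0.3034, -0.8290, 0.5592, 0.0000]
J4: z=[0.5584, 0.8279, -0.0523] o=[-0.6014, 0.0348, 0.1498] → [0.4131, -0.3254, -0.7401, 0.5584, 0.8279, -0.0523]
J5: z=[0.5584, 0.8279, -0.0523] o=[-0.4171, -0.0853, 0.2169] → [0.3637, -0.2783, -0.5205, 0.5584, 0.8279, -0.0523]
J6: z=[-0.1008, 0.1303, 0.9863] o=[0.0852, -0.4181, 0.3122] → [0.2660, -0.2047, 0.0542, -0.1008, 0.1303, 0.9863]
V = J·q̇ = [-0.7021, 0.1614, 1.2242, -1.2998, -1.0463, 0.5754]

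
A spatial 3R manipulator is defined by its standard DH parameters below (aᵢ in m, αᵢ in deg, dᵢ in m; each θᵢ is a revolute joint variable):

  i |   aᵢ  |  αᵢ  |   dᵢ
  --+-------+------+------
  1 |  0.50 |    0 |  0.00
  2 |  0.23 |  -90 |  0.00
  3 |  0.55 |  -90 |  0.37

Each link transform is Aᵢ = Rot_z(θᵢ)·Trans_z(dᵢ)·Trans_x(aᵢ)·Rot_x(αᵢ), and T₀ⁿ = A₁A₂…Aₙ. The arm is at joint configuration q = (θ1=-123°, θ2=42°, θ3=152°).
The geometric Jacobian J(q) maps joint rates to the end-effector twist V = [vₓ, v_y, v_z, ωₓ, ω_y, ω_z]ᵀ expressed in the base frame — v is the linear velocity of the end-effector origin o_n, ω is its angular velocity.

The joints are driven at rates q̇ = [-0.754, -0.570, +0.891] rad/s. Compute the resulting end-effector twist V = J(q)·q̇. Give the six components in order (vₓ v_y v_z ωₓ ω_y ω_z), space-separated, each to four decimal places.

o_n = [0.0531, -0.1090, -0.2582]
J₁: ẑ×o_n = [0.1090, 0.0531, -0.0000], ω = ẑ
J2: z=[0.0000, 0.0000, 1.0000] o=[-0.2723, -0.4193, 0.0000] → [-0.3104, 0.3255, 0.0000, 0.0000, 0.0000, 1.0000]
J3: z=[0.9877, 0.1564, 0.0000] o=[-0.2363, -0.6465, 0.0000] → [-0.0404, 0.2550, 0.4856, 0.9877, 0.1564, 0.0000]
V = J·q̇ = [0.0587, 0.0017, 0.4327, 0.8800, 0.1394, -1.3240]

0.0587 0.0017 0.4327 0.8800 0.1394 -1.3240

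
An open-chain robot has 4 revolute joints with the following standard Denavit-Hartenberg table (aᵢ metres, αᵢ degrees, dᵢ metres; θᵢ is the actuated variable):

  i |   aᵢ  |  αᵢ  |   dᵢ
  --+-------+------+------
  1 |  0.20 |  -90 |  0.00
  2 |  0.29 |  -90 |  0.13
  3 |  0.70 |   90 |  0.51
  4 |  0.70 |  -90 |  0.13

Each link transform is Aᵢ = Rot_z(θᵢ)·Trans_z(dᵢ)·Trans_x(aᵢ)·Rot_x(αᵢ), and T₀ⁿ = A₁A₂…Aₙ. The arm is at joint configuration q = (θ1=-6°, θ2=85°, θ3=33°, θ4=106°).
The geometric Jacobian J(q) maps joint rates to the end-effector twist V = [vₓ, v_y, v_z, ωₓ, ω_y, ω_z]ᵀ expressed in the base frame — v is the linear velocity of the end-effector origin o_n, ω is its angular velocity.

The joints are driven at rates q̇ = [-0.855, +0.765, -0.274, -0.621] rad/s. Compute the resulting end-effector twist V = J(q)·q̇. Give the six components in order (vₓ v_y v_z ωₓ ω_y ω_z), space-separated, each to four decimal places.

o_n = [-0.9088, 0.0582, -0.8862]
J₁: ẑ×o_n = [-0.0582, -0.9088, 0.0000], ω = ẑ
J2: z=[0.1045, 0.9945, 0.0000] o=[0.1989, -0.0209, 0.0000] → [-0.8813, 0.0926, 1.1099, 0.1045, 0.9945, 0.0000]
J3: z=[-0.9907, 0.1041, -0.0872] o=[0.2376, 0.1057, -0.2889] → [-0.0663, -0.4918, 0.1665, -0.9907, 0.1041, -0.0872]
J4: z=[0.1349, 0.8291, -0.5426] o=[-0.2566, -0.2257, -0.9182] → [0.1806, 0.3495, 0.5790, 0.1349, 0.8291, -0.5426]
V = J·q̇ = [-0.7184, 0.7656, 0.4439, 0.2677, 0.2174, -0.4942]

-0.7184 0.7656 0.4439 0.2677 0.2174 -0.4942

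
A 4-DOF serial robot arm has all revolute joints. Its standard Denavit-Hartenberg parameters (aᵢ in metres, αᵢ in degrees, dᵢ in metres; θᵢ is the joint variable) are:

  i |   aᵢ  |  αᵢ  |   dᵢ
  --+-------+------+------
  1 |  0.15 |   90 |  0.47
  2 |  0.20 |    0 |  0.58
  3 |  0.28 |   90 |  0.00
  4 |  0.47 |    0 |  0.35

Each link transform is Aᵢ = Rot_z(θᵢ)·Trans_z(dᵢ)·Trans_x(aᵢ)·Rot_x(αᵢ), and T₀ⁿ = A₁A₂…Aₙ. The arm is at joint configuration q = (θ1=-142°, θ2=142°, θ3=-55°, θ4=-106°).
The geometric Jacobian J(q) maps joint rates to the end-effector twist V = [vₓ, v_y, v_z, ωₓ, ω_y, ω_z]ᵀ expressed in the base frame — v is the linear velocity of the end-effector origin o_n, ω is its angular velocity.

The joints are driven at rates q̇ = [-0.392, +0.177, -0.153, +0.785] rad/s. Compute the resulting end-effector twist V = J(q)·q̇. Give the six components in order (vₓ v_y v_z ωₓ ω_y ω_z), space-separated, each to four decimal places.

o_n = [-0.3546, -0.1143, 0.7251]
J₁: ẑ×o_n = [0.1143, -0.3546, 0.0000], ω = ẑ
J2: z=[-0.6157, 0.7880, 0.0000] o=[-0.1182, -0.0923, 0.4700] → [0.2010, 0.1570, 0.1998, -0.6157, 0.7880, 0.0000]
J3: z=[-0.6157, 0.7880, 0.0000] o=[-0.3511, 0.4617, 0.5931] → [0.1040, 0.0812, 0.3574, -0.6157, 0.7880, 0.0000]
J4: z=[-0.7869, -0.6148, -0.0523] o=[-0.3626, 0.4527, 0.8727] → [0.0611, -0.1166, 0.4512, -0.7869, -0.6148, -0.0523]
V = J·q̇ = [0.0228, 0.0628, 0.3349, -0.6325, -0.4637, -0.4331]

0.0228 0.0628 0.3349 -0.6325 -0.4637 -0.4331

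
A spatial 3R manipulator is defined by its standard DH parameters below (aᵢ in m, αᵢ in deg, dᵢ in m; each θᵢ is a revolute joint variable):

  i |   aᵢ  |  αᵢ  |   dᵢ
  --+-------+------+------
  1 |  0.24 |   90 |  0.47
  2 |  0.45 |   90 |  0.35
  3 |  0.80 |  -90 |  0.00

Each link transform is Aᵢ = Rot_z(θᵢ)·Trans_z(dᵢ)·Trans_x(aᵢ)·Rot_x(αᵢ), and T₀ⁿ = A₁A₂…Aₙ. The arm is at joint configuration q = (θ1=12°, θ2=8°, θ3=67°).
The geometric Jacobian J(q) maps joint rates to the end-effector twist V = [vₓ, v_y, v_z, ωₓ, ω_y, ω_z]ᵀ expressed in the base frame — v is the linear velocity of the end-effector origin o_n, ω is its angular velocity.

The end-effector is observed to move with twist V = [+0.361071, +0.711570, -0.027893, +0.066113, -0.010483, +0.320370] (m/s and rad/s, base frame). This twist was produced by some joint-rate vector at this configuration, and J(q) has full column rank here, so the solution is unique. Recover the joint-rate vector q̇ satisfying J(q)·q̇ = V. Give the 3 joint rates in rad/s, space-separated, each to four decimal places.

0.7650 0.0240 0.4490

o_n = [1.1993, -0.8558, 0.5761]
J₁: ẑ×o_n = [0.8558, 1.1993, -0.0000], ω = ẑ
J2: z=[0.2079, -0.9781, 0.0000] o=[0.2348, 0.0499, 0.4700] → [-0.1038, -0.0221, 0.7552, 0.2079, -0.9781, 0.0000]
J3: z=[0.1361, 0.0289, -0.9903] o=[0.7434, -0.1998, 0.5326] → [-0.6483, -0.4574, -0.1025, 0.1361, 0.0289, -0.9903]
q̇ = J⁺·V = [0.7650, 0.0240, 0.4490]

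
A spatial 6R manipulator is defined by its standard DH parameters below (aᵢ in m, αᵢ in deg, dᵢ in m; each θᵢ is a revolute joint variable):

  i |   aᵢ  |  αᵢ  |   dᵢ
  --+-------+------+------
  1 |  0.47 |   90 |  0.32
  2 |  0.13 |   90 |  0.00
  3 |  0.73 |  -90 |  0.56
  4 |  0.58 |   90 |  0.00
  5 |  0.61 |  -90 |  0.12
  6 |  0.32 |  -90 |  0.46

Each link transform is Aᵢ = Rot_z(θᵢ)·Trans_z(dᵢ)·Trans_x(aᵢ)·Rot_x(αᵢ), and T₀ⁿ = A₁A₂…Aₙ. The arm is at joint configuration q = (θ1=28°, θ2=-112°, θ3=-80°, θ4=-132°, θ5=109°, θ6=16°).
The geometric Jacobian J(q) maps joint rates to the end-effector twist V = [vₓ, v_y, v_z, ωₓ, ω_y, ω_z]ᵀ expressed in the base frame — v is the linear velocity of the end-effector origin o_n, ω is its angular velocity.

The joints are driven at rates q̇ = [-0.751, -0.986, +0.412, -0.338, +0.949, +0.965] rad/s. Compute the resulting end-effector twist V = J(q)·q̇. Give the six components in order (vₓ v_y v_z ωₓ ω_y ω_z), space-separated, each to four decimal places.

-0.1976 0.6836 0.9908 0.4833 1.3963 -0.4778

o_n = [-0.5715, 0.4575, -0.4273]
J₁: ẑ×o_n = [-0.4575, -0.5715, 0.0000], ω = ẑ
J2: z=[0.4695, -0.8829, 0.0000] o=[0.4150, 0.2207, 0.3200] → [0.6598, 0.3508, -0.7598, 0.4695, -0.8829, 0.0000]
J3: z=[-0.8187, -0.4353, 0.3746] o=[0.3720, 0.1978, 0.1995] → [0.1755, -0.8665, -0.6233, -0.8187, -0.4353, 0.3746]
J4: z=[-0.2442, -0.3265, -0.9131] o=[-0.4659, 0.5665, 0.2917] → [0.1353, -0.0792, -0.0079, -0.2442, -0.3265, -0.9131]
J5: z=[0.9341, -0.3322, -0.1310] o=[-0.6170, 0.0533, 0.5157] → [0.3662, 0.8748, 0.3927, 0.9341, -0.3322, -0.1310]
J6: z=[0.3259, 0.9430, -0.0678] o=[-0.5940, 0.0008, -0.1034] → [-0.2744, 0.1040, 0.1275, 0.3259, 0.9430, -0.0678]
V = J·q̇ = [-0.1976, 0.6836, 0.9908, 0.4833, 1.3963, -0.4778]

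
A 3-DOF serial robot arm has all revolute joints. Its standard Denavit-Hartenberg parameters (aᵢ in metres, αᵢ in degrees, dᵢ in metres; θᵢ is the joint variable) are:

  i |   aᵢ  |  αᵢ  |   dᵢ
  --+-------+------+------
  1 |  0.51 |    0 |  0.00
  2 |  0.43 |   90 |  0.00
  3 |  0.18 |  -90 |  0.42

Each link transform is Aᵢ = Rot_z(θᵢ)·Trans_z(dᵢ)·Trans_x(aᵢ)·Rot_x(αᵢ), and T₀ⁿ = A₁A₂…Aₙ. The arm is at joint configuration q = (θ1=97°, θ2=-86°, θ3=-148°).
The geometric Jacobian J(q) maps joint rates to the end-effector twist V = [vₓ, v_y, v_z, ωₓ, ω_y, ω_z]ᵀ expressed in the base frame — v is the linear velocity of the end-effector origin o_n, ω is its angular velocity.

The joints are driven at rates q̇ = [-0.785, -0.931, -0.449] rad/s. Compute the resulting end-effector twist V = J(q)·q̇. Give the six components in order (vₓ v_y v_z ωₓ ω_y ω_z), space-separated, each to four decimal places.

-0.2613 -0.5641 0.0685 -0.0857 0.4408 -1.7160

o_n = [0.2902, 0.1468, -0.0954]
J₁: ẑ×o_n = [-0.1468, 0.2902, 0.0000], ω = ẑ
J2: z=[0.0000, 0.0000, 1.0000] o=[-0.0622, 0.5062, 0.0000] → [0.3594, 0.3524, -0.0000, 0.0000, 0.0000, 1.0000]
J3: z=[0.1908, -0.9816, 0.0000] o=[0.3599, 0.5882, 0.0000] → [0.0936, 0.0182, -0.1526, 0.1908, -0.9816, 0.0000]
V = J·q̇ = [-0.2613, -0.5641, 0.0685, -0.0857, 0.4408, -1.7160]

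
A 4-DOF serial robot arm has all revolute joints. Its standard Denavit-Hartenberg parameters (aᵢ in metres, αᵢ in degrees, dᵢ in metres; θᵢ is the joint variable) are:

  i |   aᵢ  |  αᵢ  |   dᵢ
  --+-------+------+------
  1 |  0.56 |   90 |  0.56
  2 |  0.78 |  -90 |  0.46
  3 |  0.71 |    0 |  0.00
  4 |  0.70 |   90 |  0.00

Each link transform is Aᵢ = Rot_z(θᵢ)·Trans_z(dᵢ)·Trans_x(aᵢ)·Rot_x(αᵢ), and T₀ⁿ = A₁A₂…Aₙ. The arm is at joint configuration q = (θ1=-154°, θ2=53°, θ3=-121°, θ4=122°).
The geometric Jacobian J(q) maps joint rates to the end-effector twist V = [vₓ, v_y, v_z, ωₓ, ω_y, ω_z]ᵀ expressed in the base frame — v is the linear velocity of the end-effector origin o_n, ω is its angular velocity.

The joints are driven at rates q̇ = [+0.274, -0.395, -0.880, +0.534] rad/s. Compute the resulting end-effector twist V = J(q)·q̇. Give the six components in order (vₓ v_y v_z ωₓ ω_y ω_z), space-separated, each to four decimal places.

o_n = [-1.5691, 0.4100, 1.4499]
J₁: ẑ×o_n = [-0.4100, -1.5691, 0.0000], ω = ẑ
J2: z=[-0.4384, 0.8988, 0.0000] o=[-0.5033, -0.2455, 0.5600] → [0.7998, 0.3901, 0.6706, -0.4384, 0.8988, 0.0000]
J3: z=[0.7178, 0.3501, 0.6018] o=[-1.1269, -0.0378, 1.1829] → [-0.1761, -0.4577, 0.4763, 0.7178, 0.3501, 0.6018]
J4: z=[0.7178, 0.3501, 0.6018] o=[-1.1959, 0.6056, 0.8909] → [0.3134, -0.6258, -0.0098, 0.7178, 0.3501, 0.6018]
V = J·q̇ = [-0.1060, -0.5154, -0.6892, -0.0752, -0.4762, 0.0658]

-0.1060 -0.5154 -0.6892 -0.0752 -0.4762 0.0658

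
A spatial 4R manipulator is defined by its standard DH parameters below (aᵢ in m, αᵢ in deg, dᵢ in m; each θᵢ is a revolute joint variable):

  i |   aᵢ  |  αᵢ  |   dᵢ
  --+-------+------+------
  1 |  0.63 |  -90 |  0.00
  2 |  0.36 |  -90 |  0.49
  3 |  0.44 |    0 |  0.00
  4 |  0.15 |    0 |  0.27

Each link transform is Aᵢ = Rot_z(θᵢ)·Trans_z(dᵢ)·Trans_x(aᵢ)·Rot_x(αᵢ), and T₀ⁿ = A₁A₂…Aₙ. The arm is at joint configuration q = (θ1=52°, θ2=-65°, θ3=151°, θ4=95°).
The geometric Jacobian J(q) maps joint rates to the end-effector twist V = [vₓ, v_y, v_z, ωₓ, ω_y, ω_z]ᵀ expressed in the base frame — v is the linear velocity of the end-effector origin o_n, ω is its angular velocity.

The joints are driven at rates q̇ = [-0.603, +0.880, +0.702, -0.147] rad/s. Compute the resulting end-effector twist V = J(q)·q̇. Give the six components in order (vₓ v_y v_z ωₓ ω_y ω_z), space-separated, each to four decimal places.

0.1893 -0.0851 -0.2502 -0.3838 0.9382 -0.8376

o_n = [0.1902, 0.9154, -0.1919]
J₁: ẑ×o_n = [-0.9154, 0.1902, 0.0000], ω = ẑ
J2: z=[-0.7880, 0.6157, 0.0000] o=[0.3879, 0.4964, 0.0000] → [-0.1181, -0.1512, -0.2084, -0.7880, 0.6157, 0.0000]
J3: z=[0.5580, 0.7142, -0.4226] o=[0.0954, 0.9180, 0.3263] → [-0.3712, 0.2491, -0.0691, 0.5580, 0.7142, -0.4226]
J4: z=[0.5580, 0.7142, -0.4226] o=[0.1634, 0.6585, -0.0225] → [-0.0124, 0.0832, 0.1242, 0.5580, 0.7142, -0.4226]
V = J·q̇ = [0.1893, -0.0851, -0.2502, -0.3838, 0.9382, -0.8376]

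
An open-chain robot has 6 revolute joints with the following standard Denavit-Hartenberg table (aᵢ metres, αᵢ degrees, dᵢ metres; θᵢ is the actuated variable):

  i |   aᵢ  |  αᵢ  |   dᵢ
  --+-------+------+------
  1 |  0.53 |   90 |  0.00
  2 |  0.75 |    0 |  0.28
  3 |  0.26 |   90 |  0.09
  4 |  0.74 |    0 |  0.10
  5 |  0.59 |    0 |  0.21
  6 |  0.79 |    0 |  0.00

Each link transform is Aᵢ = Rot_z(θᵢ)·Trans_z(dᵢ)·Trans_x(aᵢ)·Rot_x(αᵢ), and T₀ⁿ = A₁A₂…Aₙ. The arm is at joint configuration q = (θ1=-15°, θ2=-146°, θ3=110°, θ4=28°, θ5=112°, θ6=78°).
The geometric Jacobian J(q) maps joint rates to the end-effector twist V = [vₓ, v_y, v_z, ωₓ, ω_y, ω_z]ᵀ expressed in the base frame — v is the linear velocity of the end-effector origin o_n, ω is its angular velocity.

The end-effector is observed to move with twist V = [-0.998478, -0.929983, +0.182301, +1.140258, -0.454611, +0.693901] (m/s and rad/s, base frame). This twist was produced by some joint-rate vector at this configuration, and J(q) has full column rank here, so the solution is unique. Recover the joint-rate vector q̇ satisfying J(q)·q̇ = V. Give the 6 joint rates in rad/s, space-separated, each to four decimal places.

-0.9840 -0.3830 0.5270 -0.9000 -0.9840 -0.1900

o_n = [-0.5485, -0.4848, -0.5755]
J₁: ẑ×o_n = [0.4848, -0.5485, 0.0000], ω = ẑ
J2: z=[-0.2588, -0.9659, 0.0000] o=[0.5119, -0.1372, 0.0000] → [0.5559, -0.1489, -0.9343, -0.2588, -0.9659, 0.0000]
J3: z=[-0.2588, -0.9659, 0.0000] o=[-0.1611, -0.2467, -0.4194] → [0.1508, -0.0404, -0.3126, -0.2588, -0.9659, 0.0000]
J4: z=[-0.5678, 0.1521, -0.8090] o=[0.0188, -0.3881, -0.5722] → [-0.0788, 0.4571, 0.1412, -0.5678, 0.1521, -0.8090]
J5: z=[-0.5678, 0.1521, -0.8090] o=[0.3827, -0.8452, -1.0372] → [0.3618, 1.0155, -0.0630, -0.5678, 0.1521, -0.8090]
J6: z=[-0.5678, 0.1521, -0.8090] o=[-0.1879, -1.0850, -0.9414] → [0.5412, 0.4995, -0.2859, -0.5678, 0.1521, -0.8090]
q̇ = J⁺·V = [-0.9840, -0.3830, 0.5270, -0.9000, -0.9840, -0.1900]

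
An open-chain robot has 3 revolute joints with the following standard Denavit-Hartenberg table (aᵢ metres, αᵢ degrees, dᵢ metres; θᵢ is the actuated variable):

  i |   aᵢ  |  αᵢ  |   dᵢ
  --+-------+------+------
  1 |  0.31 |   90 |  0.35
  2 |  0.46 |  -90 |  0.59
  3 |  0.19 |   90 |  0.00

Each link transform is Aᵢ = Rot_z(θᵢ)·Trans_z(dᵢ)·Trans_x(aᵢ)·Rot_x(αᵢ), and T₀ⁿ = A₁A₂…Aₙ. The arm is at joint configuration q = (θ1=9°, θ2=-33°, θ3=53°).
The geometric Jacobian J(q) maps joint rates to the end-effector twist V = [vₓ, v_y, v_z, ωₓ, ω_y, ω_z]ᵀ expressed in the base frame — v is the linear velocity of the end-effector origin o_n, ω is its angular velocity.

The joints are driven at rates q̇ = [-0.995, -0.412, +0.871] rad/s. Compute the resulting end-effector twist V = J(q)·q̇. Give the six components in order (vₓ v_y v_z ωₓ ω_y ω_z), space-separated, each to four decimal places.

o_n = [0.8505, -0.3090, 0.0372]
J₁: ẑ×o_n = [0.3090, 0.8505, -0.0000], ω = ẑ
J2: z=[0.1564, -0.9877, 0.0000] o=[0.3062, 0.0485, 0.3500] → [0.3090, 0.0489, 0.4817, 0.1564, -0.9877, 0.0000]
J3: z=[0.5379, 0.0852, 0.8387] o=[0.7795, -0.4739, 0.0995] → [-0.1436, 0.0930, 0.0826, 0.5379, 0.0852, 0.8387]
V = J·q̇ = [-0.5598, -0.7854, -0.1265, 0.4041, 0.4811, -0.2645]

-0.5598 -0.7854 -0.1265 0.4041 0.4811 -0.2645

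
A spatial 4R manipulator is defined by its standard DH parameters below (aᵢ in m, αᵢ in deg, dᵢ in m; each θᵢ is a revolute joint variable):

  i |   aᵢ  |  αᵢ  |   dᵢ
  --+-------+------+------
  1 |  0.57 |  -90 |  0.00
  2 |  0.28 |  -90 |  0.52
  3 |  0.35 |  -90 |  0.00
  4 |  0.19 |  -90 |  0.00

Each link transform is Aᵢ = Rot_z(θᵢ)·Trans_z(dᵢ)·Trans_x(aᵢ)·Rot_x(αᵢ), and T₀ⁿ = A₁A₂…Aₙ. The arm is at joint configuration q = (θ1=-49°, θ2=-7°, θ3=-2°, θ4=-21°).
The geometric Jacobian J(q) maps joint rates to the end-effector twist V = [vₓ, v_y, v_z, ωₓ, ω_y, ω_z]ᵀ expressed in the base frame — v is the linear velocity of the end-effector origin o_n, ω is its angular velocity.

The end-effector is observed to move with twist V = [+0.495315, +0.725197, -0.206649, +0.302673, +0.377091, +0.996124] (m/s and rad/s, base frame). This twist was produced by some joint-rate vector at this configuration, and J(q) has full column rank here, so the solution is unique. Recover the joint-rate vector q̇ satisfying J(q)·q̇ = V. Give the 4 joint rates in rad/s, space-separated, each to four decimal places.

0.3780 0.1880 -0.6240 -0.2880

o_n = [1.3113, -0.6878, 0.0308]
J₁: ẑ×o_n = [0.6878, 1.3113, -0.0000], ω = ẑ
J2: z=[0.7547, 0.6561, 0.0000] o=[0.3740, -0.4302, 0.0000] → [0.0202, -0.0232, -0.8093, 0.7547, 0.6561, 0.0000]
J3: z=[0.0800, -0.0920, -0.9925] o=[0.9487, -0.2988, 0.0341] → [-0.3858, -0.3596, 0.0022, 0.0800, -0.0920, -0.9925]
J4: z=[-0.7315, -0.6818, 0.0043] o=[1.1857, -0.5528, 0.0768] → [0.0319, -0.0331, 0.1844, -0.7315, -0.6818, 0.0043]
q̇ = J⁺·V = [0.3780, 0.1880, -0.6240, -0.2880]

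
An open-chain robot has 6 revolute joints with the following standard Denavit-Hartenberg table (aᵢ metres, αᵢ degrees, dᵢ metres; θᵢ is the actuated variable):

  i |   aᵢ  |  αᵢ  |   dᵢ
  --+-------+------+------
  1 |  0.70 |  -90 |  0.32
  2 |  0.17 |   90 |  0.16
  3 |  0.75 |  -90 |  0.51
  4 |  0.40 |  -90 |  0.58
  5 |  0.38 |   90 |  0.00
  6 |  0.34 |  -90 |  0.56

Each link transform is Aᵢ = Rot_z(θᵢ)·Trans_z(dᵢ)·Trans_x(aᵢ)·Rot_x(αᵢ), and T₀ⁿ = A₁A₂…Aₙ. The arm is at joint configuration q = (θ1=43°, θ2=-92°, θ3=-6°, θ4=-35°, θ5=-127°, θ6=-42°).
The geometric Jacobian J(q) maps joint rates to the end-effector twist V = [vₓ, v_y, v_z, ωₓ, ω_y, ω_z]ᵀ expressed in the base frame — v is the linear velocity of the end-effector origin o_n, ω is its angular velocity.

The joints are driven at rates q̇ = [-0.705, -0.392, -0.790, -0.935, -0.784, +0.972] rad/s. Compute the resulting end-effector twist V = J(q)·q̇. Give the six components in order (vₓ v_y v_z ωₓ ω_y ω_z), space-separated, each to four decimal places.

o_n = [-0.4282, 0.7985, 0.8196]
J₁: ẑ×o_n = [-0.7985, -0.4282, 0.0000], ω = ẑ
J2: z=[-0.6820, 0.7314, 0.0000] o=[0.5119, 0.4774, 0.3200] → [0.3654, 0.3407, 0.4686, -0.6820, 0.7314, 0.0000]
J3: z=[-0.7309, -0.6816, -0.0349] o=[0.3985, 0.5904, 0.4899] → [-0.2175, 0.2698, -0.7156, -0.7309, -0.6816, -0.0349]
J4: z=[-0.6809, 0.7249, 0.1045] o=[0.0602, 0.1677, 1.2175] → [-0.3543, -0.3220, -0.0756, -0.6809, 0.7249, 0.1045]
J5: z=[0.6251, 0.5009, 0.5987] o=[-0.4874, 0.3989, 1.5958] → [-0.6280, 0.5206, 0.2201, 0.6251, 0.5009, 0.5987]
J6: z=[0.7146, -0.0585, -0.6971] o=[-0.6068, 0.7271, 1.4459] → [0.0865, 0.3230, 0.0615, 0.7146, -0.0585, -0.6971]
V = J·q̇ = [1.4992, 0.1620, 0.3395, 1.6860, -0.8756, -1.9221]

1.4992 0.1620 0.3395 1.6860 -0.8756 -1.9221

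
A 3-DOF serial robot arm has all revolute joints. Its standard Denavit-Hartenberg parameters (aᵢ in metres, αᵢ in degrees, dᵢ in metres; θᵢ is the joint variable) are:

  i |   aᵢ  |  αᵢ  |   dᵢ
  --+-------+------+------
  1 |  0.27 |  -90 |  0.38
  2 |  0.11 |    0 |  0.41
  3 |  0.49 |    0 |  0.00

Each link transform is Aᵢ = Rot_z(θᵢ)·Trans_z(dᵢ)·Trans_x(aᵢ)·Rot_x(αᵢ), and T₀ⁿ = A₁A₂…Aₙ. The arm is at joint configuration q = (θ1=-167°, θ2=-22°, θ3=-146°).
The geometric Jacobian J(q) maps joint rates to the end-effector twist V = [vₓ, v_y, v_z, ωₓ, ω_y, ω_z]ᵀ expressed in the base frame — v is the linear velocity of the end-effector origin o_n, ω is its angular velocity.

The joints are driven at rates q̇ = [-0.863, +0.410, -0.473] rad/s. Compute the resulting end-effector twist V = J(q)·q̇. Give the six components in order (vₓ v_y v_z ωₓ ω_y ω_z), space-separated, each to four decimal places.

o_n = [0.1968, -0.3754, 0.5231]
J₁: ẑ×o_n = [0.3754, 0.1968, -0.0000], ω = ẑ
J2: z=[0.2250, -0.9744, 0.0000] o=[-0.2631, -0.0607, 0.3800] → [-0.1394, -0.0322, 0.3773, 0.2250, -0.9744, 0.0000]
J3: z=[0.2250, -0.9744, 0.0000] o=[-0.2702, -0.4832, 0.4212] → [-0.0993, -0.0229, 0.4793, 0.2250, -0.9744, 0.0000]
V = J·q̇ = [-0.3341, -0.1722, -0.0720, -0.0142, 0.0614, -0.8630]

-0.3341 -0.1722 -0.0720 -0.0142 0.0614 -0.8630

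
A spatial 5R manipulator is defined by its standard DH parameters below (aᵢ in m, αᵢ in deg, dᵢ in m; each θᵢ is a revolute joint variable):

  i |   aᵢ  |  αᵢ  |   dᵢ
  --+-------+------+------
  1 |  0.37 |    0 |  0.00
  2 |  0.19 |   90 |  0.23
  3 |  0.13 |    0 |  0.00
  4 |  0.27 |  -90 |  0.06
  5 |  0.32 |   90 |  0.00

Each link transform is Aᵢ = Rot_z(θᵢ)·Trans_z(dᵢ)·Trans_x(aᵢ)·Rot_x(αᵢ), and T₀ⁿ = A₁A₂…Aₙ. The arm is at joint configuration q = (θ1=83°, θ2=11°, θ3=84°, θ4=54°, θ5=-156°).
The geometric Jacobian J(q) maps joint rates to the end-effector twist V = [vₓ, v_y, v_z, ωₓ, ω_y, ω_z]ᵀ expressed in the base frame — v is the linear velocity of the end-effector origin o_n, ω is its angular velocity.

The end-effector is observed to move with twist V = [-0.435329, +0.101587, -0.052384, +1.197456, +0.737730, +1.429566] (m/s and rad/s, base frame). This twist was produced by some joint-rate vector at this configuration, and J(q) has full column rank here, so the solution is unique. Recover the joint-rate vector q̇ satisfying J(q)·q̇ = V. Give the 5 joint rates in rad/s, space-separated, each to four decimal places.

-0.0360 0.7410 0.8720 0.3740 -0.9750

o_n = [0.2194, 0.6002, 0.3443]
J₁: ẑ×o_n = [-0.6002, 0.2194, 0.0000], ω = ẑ
J2: z=[0.0000, 0.0000, 1.0000] o=[0.0451, 0.3672, 0.0000] → [-0.2329, 0.1743, 0.0000, 0.0000, 0.0000, 1.0000]
J3: z=[0.9976, 0.0698, 0.0000] o=[0.0318, 0.5568, 0.2300] → [0.0080, -0.1141, 0.0302, 0.9976, 0.0698, 0.0000]
J4: z=[0.9976, 0.0698, 0.0000] o=[0.0309, 0.5703, 0.3593] → [-0.0010, 0.0149, 0.0166, 0.9976, 0.0698, 0.0000]
J5: z=[0.0467, -0.6675, -0.7431] o=[0.1047, 0.3744, 0.5400] → [0.2984, -0.0761, 0.0871, 0.0467, -0.6675, -0.7431]
q̇ = J⁺·V = [-0.0360, 0.7410, 0.8720, 0.3740, -0.9750]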